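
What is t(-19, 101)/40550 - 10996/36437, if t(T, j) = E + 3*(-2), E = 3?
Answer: -445997111/1477520350 ≈ -0.30186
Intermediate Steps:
t(T, j) = -3 (t(T, j) = 3 + 3*(-2) = 3 - 6 = -3)
t(-19, 101)/40550 - 10996/36437 = -3/40550 - 10996/36437 = -445997111/1477520350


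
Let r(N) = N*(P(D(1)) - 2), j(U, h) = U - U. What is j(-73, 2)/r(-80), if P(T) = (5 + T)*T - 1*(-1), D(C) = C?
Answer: 0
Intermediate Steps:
j(U, h) = 0
P(T) = 1 + T*(5 + T) (P(T) = T*(5 + T) + 1 = 1 + T*(5 + T))
r(N) = 5*N (r(N) = N*((1 + 1² + 5*1) - 2) = N*((1 + 1 + 5) - 2) = N*(7 - 2) = N*5 = 5*N)
j(-73, 2)/r(-80) = 0/((5*(-80))) = 0/(-400) = 0*(-1/400) = 0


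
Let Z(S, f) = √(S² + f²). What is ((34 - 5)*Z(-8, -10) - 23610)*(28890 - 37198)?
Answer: 196151880 - 481864*√41 ≈ 1.9307e+8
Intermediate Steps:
((34 - 5)*Z(-8, -10) - 23610)*(28890 - 37198) = ((34 - 5)*√((-8)² + (-10)²) - 23610)*(28890 - 37198) = (29*√(64 + 100) - 23610)*(-8308) = (29*√164 - 23610)*(-8308) = (29*(2*√41) - 23610)*(-8308) = (58*√41 - 23610)*(-8308) = (-23610 + 58*√41)*(-8308) = 196151880 - 481864*√41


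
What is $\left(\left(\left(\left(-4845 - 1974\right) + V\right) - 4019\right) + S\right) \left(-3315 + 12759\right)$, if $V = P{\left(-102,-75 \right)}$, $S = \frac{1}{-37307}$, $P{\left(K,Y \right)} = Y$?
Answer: $- \frac{3844947921648}{37307} \approx -1.0306 \cdot 10^{8}$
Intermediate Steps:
$S = - \frac{1}{37307} \approx -2.6805 \cdot 10^{-5}$
$V = -75$
$\left(\left(\left(\left(-4845 - 1974\right) + V\right) - 4019\right) + S\right) \left(-3315 + 12759\right) = \left(\left(\left(\left(-4845 - 1974\right) - 75\right) - 4019\right) - \frac{1}{37307}\right) \left(-3315 + 12759\right) = \left(\left(\left(\left(-4845 - 1974\right) - 75\right) - 4019\right) - \frac{1}{37307}\right) 9444 = \left(\left(\left(-6819 - 75\right) - 4019\right) - \frac{1}{37307}\right) 9444 = \left(\left(-6894 - 4019\right) - \frac{1}{37307}\right) 9444 = \left(-10913 - \frac{1}{37307}\right) 9444 = \left(- \frac{407131292}{37307}\right) 9444 = - \frac{3844947921648}{37307}$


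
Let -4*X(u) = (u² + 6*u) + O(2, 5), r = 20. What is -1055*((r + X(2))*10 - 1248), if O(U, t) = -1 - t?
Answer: 1132015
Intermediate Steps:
X(u) = 3/2 - 3*u/2 - u²/4 (X(u) = -((u² + 6*u) + (-1 - 1*5))/4 = -((u² + 6*u) + (-1 - 5))/4 = -((u² + 6*u) - 6)/4 = -(-6 + u² + 6*u)/4 = 3/2 - 3*u/2 - u²/4)
-1055*((r + X(2))*10 - 1248) = -1055*((20 + (3/2 - 3/2*2 - ¼*2²))*10 - 1248) = -1055*((20 + (3/2 - 3 - ¼*4))*10 - 1248) = -1055*((20 + (3/2 - 3 - 1))*10 - 1248) = -1055*((20 - 5/2)*10 - 1248) = -1055*((35/2)*10 - 1248) = -1055*(175 - 1248) = -1055*(-1073) = 1132015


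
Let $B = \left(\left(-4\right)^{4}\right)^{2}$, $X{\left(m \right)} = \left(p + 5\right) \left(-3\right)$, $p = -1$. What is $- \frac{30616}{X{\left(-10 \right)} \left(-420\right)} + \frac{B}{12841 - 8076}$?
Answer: $\frac{922081}{120078} \approx 7.679$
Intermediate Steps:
$X{\left(m \right)} = -12$ ($X{\left(m \right)} = \left(-1 + 5\right) \left(-3\right) = 4 \left(-3\right) = -12$)
$B = 65536$ ($B = 256^{2} = 65536$)
$- \frac{30616}{X{\left(-10 \right)} \left(-420\right)} + \frac{B}{12841 - 8076} = - \frac{30616}{\left(-12\right) \left(-420\right)} + \frac{65536}{12841 - 8076} = - \frac{30616}{5040} + \frac{65536}{12841 - 8076} = \left(-30616\right) \frac{1}{5040} + \frac{65536}{4765} = - \frac{3827}{630} + 65536 \cdot \frac{1}{4765} = - \frac{3827}{630} + \frac{65536}{4765} = \frac{922081}{120078}$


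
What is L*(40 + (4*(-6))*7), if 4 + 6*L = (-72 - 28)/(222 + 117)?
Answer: 93184/1017 ≈ 91.626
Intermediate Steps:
L = -728/1017 (L = -2/3 + ((-72 - 28)/(222 + 117))/6 = -2/3 + (-100/339)/6 = -2/3 + (-100*1/339)/6 = -2/3 + (1/6)*(-100/339) = -2/3 - 50/1017 = -728/1017 ≈ -0.71583)
L*(40 + (4*(-6))*7) = -728*(40 + (4*(-6))*7)/1017 = -728*(40 - 24*7)/1017 = -728*(40 - 168)/1017 = -728/1017*(-128) = 93184/1017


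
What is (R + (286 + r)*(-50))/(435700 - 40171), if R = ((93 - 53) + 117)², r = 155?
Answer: 2599/395529 ≈ 0.0065710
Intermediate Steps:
R = 24649 (R = (40 + 117)² = 157² = 24649)
(R + (286 + r)*(-50))/(435700 - 40171) = (24649 + (286 + 155)*(-50))/(435700 - 40171) = (24649 + 441*(-50))/395529 = (24649 - 22050)*(1/395529) = 2599*(1/395529) = 2599/395529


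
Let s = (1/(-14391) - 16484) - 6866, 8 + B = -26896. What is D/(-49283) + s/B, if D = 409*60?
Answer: 543021020021/1467782184024 ≈ 0.36996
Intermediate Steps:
D = 24540
B = -26904 (B = -8 - 26896 = -26904)
s = -336029851/14391 (s = (-1/14391 - 16484) - 6866 = -237221245/14391 - 6866 = -336029851/14391 ≈ -23350.)
D/(-49283) + s/B = 24540/(-49283) - 336029851/14391/(-26904) = 24540*(-1/49283) - 336029851/14391*(-1/26904) = -24540/49283 + 336029851/387175464 = 543021020021/1467782184024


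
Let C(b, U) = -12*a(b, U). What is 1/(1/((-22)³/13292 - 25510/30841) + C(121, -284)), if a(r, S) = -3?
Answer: 166868472/5904780349 ≈ 0.028260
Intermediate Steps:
C(b, U) = 36 (C(b, U) = -12*(-3) = 36)
1/(1/((-22)³/13292 - 25510/30841) + C(121, -284)) = 1/(1/((-22)³/13292 - 25510/30841) + 36) = 1/(1/(-10648*1/13292 - 25510*1/30841) + 36) = 1/(1/(-2662/3323 - 25510/30841) + 36) = 1/(1/(-166868472/102484643) + 36) = 1/(-102484643/166868472 + 36) = 1/(5904780349/166868472) = 166868472/5904780349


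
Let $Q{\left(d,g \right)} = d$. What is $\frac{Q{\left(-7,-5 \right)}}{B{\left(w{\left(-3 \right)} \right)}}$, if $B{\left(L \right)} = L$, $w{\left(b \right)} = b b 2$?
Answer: $- \frac{7}{18} \approx -0.38889$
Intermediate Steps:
$w{\left(b \right)} = 2 b^{2}$ ($w{\left(b \right)} = b^{2} \cdot 2 = 2 b^{2}$)
$\frac{Q{\left(-7,-5 \right)}}{B{\left(w{\left(-3 \right)} \right)}} = - \frac{7}{2 \left(-3\right)^{2}} = - \frac{7}{2 \cdot 9} = - \frac{7}{18}$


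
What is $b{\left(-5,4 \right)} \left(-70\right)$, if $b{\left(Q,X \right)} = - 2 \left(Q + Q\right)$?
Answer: $-1400$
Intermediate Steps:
$b{\left(Q,X \right)} = - 4 Q$ ($b{\left(Q,X \right)} = - 2 \cdot 2 Q = - 4 Q$)
$b{\left(-5,4 \right)} \left(-70\right) = \left(-4\right) \left(-5\right) \left(-70\right) = 20 \left(-70\right) = -1400$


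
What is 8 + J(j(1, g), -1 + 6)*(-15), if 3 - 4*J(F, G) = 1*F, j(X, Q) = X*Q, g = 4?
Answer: 47/4 ≈ 11.750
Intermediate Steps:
j(X, Q) = Q*X
J(F, G) = 3/4 - F/4
8 + J(j(1, g), -1 + 6)*(-15) = 8 + (3/4 - 1)*(-15) = 8 - 1/4*(-15) = 8 + 15/4 = 47/4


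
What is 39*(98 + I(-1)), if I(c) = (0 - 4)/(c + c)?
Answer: 3900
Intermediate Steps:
I(c) = -2/c (I(c) = -4*1/(2*c) = -2/c)
39*(98 + I(-1)) = 39*(98 - 2/(-1)) = 39*(98 - 2*(-1)) = 39*(98 + 2) = 39*100 = 3900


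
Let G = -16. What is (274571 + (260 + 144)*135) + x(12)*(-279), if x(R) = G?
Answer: 333575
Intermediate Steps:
x(R) = -16
(274571 + (260 + 144)*135) + x(12)*(-279) = (274571 + (260 + 144)*135) - 16*(-279) = (274571 + 404*135) + 4464 = (274571 + 54540) + 4464 = 329111 + 4464 = 333575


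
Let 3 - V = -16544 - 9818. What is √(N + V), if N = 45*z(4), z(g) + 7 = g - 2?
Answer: 2*√6535 ≈ 161.68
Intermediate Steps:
z(g) = -9 + g (z(g) = -7 + (g - 2) = -7 + (-2 + g) = -9 + g)
N = -225 (N = 45*(-9 + 4) = 45*(-5) = -225)
V = 26365 (V = 3 - (-16544 - 9818) = 3 - 1*(-26362) = 3 + 26362 = 26365)
√(N + V) = √(-225 + 26365) = √26140 = 2*√6535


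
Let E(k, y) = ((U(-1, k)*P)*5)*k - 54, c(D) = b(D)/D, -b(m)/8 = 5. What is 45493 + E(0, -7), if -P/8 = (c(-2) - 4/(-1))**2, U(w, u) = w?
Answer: 45439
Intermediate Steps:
b(m) = -40 (b(m) = -8*5 = -40)
c(D) = -40/D
P = -4608 (P = -8*(-40/(-2) - 4/(-1))**2 = -8*(-40*(-1/2) - 4*(-1))**2 = -8*(20 + 4)**2 = -8*24**2 = -8*576 = -4608)
E(k, y) = -54 + 23040*k (E(k, y) = (-1*(-4608)*5)*k - 54 = (4608*5)*k - 54 = 23040*k - 54 = -54 + 23040*k)
45493 + E(0, -7) = 45493 + (-54 + 23040*0) = 45493 + (-54 + 0) = 45493 - 54 = 45439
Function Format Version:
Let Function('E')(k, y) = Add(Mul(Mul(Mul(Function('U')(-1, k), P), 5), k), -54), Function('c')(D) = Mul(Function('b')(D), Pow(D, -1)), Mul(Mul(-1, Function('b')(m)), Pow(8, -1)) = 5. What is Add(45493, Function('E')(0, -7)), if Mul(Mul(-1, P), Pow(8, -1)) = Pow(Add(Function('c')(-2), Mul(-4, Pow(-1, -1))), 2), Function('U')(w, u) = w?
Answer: 45439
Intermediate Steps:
Function('b')(m) = -40 (Function('b')(m) = Mul(-8, 5) = -40)
Function('c')(D) = Mul(-40, Pow(D, -1))
P = -4608 (P = Mul(-8, Pow(Add(Mul(-40, Pow(-2, -1)), Mul(-4, Pow(-1, -1))), 2)) = Mul(-8, Pow(Add(Mul(-40, Rational(-1, 2)), Mul(-4, -1)), 2)) = Mul(-8, Pow(Add(20, 4), 2)) = Mul(-8, Pow(24, 2)) = Mul(-8, 576) = -4608)
Function('E')(k, y) = Add(-54, Mul(23040, k)) (Function('E')(k, y) = Add(Mul(Mul(Mul(-1, -4608), 5), k), -54) = Add(Mul(Mul(4608, 5), k), -54) = Add(Mul(23040, k), -54) = Add(-54, Mul(23040, k)))
Add(45493, Function('E')(0, -7)) = Add(45493, Add(-54, Mul(23040, 0))) = Add(45493, Add(-54, 0)) = Add(45493, -54) = 45439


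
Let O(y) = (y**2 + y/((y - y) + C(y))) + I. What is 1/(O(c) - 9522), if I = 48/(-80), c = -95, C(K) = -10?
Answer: -10/4881 ≈ -0.0020488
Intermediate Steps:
I = -3/5 (I = 48*(-1/80) = -3/5 ≈ -0.60000)
O(y) = -3/5 + y**2 - y/10 (O(y) = (y**2 + y/((y - y) - 10)) - 3/5 = (y**2 + y/(0 - 10)) - 3/5 = (y**2 + y/(-10)) - 3/5 = (y**2 - y/10) - 3/5 = -3/5 + y**2 - y/10)
1/(O(c) - 9522) = 1/((-3/5 + (-95)**2 - 1/10*(-95)) - 9522) = 1/((-3/5 + 9025 + 19/2) - 9522) = 1/(90339/10 - 9522) = 1/(-4881/10) = -10/4881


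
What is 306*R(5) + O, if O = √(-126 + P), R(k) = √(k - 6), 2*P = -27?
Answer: 3*I*(204 + √62)/2 ≈ 317.81*I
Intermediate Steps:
P = -27/2 (P = (½)*(-27) = -27/2 ≈ -13.500)
R(k) = √(-6 + k)
O = 3*I*√62/2 (O = √(-126 - 27/2) = √(-279/2) = 3*I*√62/2 ≈ 11.811*I)
306*R(5) + O = 306*√(-6 + 5) + 3*I*√62/2 = 306*√(-1) + 3*I*√62/2 = 306*I + 3*I*√62/2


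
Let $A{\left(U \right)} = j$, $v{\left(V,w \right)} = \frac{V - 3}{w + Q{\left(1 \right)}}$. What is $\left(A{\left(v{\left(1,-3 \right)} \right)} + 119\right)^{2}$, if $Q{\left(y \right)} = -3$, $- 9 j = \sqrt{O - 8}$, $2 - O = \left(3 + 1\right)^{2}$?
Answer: $\frac{\left(1071 - i \sqrt{22}\right)^{2}}{81} \approx 14161.0 - 124.04 i$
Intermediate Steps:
$O = -14$ ($O = 2 - \left(3 + 1\right)^{2} = 2 - 4^{2} = 2 - 16 = -14$)
$j = - \frac{i \sqrt{22}}{9}$ ($j = - \frac{\sqrt{-14 - 8}}{9} = - \frac{\sqrt{-22}}{9} = - \frac{i \sqrt{22}}{9} \approx - 0.52116 i$)
$v{\left(V,w \right)} = \frac{-3 + V}{-3 + w}$ ($v{\left(V,w \right)} = \frac{V - 3}{w - 3} = \frac{-3 + V}{-3 + w}$)
$A{\left(U \right)} = - \frac{i \sqrt{22}}{9}$
$\left(A{\left(v{\left(1,-3 \right)} \right)} + 119\right)^{2} = \left(- \frac{i \sqrt{22}}{9} + 119\right)^{2} = \left(119 - \frac{i \sqrt{22}}{9}\right)^{2}$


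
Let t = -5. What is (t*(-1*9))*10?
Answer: 450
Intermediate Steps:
(t*(-1*9))*10 = -(-5)*9*10 = -5*(-9)*10 = 45*10 = 450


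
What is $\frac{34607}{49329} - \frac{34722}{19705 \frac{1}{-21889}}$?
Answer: $\frac{5356027828031}{138861135} \approx 38571.0$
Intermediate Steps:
$\frac{34607}{49329} - \frac{34722}{19705 \frac{1}{-21889}} = 34607 \cdot \frac{1}{49329} - \frac{34722}{19705 \left(- \frac{1}{21889}\right)} = \frac{34607}{49329} - \frac{34722}{- \frac{2815}{3127}} = \frac{34607}{49329} - - \frac{108575694}{2815} = \frac{34607}{49329} + \frac{108575694}{2815} = \frac{5356027828031}{138861135}$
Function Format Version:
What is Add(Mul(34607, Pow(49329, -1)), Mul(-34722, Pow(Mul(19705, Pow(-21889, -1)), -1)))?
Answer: Rational(5356027828031, 138861135) ≈ 38571.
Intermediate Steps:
Add(Mul(34607, Pow(49329, -1)), Mul(-34722, Pow(Mul(19705, Pow(-21889, -1)), -1))) = Add(Mul(34607, Rational(1, 49329)), Mul(-34722, Pow(Mul(19705, Rational(-1, 21889)), -1))) = Add(Rational(34607, 49329), Mul(-34722, Pow(Rational(-2815, 3127), -1))) = Add(Rational(34607, 49329), Mul(-34722, Rational(-3127, 2815))) = Add(Rational(34607, 49329), Rational(108575694, 2815)) = Rational(5356027828031, 138861135)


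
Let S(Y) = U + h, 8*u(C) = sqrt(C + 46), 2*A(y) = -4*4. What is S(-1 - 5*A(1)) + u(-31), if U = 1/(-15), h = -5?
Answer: -76/15 + sqrt(15)/8 ≈ -4.5825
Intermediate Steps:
A(y) = -8 (A(y) = (-4*4)/2 = (1/2)*(-16) = -8)
u(C) = sqrt(46 + C)/8 (u(C) = sqrt(C + 46)/8 = sqrt(46 + C)/8)
U = -1/15 ≈ -0.066667
S(Y) = -76/15 (S(Y) = -1/15 - 5 = -76/15)
S(-1 - 5*A(1)) + u(-31) = -76/15 + sqrt(46 - 31)/8 = -76/15 + sqrt(15)/8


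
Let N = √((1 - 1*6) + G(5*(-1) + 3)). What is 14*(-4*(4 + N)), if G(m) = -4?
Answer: -224 - 168*I ≈ -224.0 - 168.0*I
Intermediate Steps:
N = 3*I (N = √((1 - 1*6) - 4) = √((1 - 6) - 4) = √(-5 - 4) = √(-9) = 3*I ≈ 3.0*I)
14*(-4*(4 + N)) = 14*(-4*(4 + 3*I)) = 14*(-16 - 12*I) = -224 - 168*I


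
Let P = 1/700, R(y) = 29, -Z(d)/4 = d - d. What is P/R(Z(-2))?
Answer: 1/20300 ≈ 4.9261e-5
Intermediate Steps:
Z(d) = 0 (Z(d) = -4*(d - d) = -4*0 = 0)
P = 1/700 ≈ 0.0014286
P/R(Z(-2)) = (1/700)/29 = (1/700)*(1/29) = 1/20300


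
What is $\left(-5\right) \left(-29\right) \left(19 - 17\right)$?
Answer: $290$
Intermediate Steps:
$\left(-5\right) \left(-29\right) \left(19 - 17\right) = 145 \cdot 2 = 290$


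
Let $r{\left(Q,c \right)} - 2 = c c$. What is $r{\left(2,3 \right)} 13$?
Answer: $143$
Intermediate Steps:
$r{\left(Q,c \right)} = 2 + c^{2}$ ($r{\left(Q,c \right)} = 2 + c c = 2 + c^{2}$)
$r{\left(2,3 \right)} 13 = \left(2 + 3^{2}\right) 13 = \left(2 + 9\right) 13 = 11 \cdot 13 = 143$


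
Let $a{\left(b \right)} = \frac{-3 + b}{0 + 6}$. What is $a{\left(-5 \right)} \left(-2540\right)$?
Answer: $\frac{10160}{3} \approx 3386.7$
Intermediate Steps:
$a{\left(b \right)} = - \frac{1}{2} + \frac{b}{6}$ ($a{\left(b \right)} = \frac{-3 + b}{6} = \left(-3 + b\right) \frac{1}{6} = - \frac{1}{2} + \frac{b}{6}$)
$a{\left(-5 \right)} \left(-2540\right) = \left(- \frac{1}{2} + \frac{1}{6} \left(-5\right)\right) \left(-2540\right) = \left(- \frac{1}{2} - \frac{5}{6}\right) \left(-2540\right) = \left(- \frac{4}{3}\right) \left(-2540\right) = \frac{10160}{3}$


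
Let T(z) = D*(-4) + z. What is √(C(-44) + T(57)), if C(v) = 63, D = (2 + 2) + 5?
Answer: 2*√21 ≈ 9.1651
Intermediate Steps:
D = 9 (D = 4 + 5 = 9)
T(z) = -36 + z (T(z) = 9*(-4) + z = -36 + z)
√(C(-44) + T(57)) = √(63 + (-36 + 57)) = √(63 + 21) = √84 = 2*√21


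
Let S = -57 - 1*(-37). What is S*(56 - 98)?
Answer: 840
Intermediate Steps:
S = -20 (S = -57 + 37 = -20)
S*(56 - 98) = -20*(56 - 98) = -20*(-42) = 840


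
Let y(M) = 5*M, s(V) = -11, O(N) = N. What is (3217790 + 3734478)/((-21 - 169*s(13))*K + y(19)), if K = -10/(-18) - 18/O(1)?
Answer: -62570412/287711 ≈ -217.48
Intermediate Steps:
K = -157/9 (K = -10/(-18) - 18/1 = -10*(-1/18) - 18*1 = 5/9 - 18 = -157/9 ≈ -17.444)
(3217790 + 3734478)/((-21 - 169*s(13))*K + y(19)) = (3217790 + 3734478)/((-21 - 169*(-11))*(-157/9) + 5*19) = 6952268/((-21 + 1859)*(-157/9) + 95) = 6952268/(1838*(-157/9) + 95) = 6952268/(-288566/9 + 95) = 6952268/(-287711/9) = 6952268*(-9/287711) = -62570412/287711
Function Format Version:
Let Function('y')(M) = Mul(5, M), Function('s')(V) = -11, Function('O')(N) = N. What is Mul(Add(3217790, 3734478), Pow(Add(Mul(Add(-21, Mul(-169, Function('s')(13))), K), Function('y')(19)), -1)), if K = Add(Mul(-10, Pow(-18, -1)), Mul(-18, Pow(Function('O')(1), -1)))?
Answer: Rational(-62570412, 287711) ≈ -217.48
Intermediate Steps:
K = Rational(-157, 9) (K = Add(Mul(-10, Pow(-18, -1)), Mul(-18, Pow(1, -1))) = Add(Mul(-10, Rational(-1, 18)), Mul(-18, 1)) = Add(Rational(5, 9), -18) = Rational(-157, 9) ≈ -17.444)
Mul(Add(3217790, 3734478), Pow(Add(Mul(Add(-21, Mul(-169, Function('s')(13))), K), Function('y')(19)), -1)) = Mul(Add(3217790, 3734478), Pow(Add(Mul(Add(-21, Mul(-169, -11)), Rational(-157, 9)), Mul(5, 19)), -1)) = Mul(6952268, Pow(Add(Mul(Add(-21, 1859), Rational(-157, 9)), 95), -1)) = Mul(6952268, Pow(Add(Mul(1838, Rational(-157, 9)), 95), -1)) = Mul(6952268, Pow(Add(Rational(-288566, 9), 95), -1)) = Mul(6952268, Pow(Rational(-287711, 9), -1)) = Mul(6952268, Rational(-9, 287711)) = Rational(-62570412, 287711)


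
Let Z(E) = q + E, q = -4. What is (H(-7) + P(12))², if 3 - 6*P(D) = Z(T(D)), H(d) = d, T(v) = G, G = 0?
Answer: 1225/36 ≈ 34.028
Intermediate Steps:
T(v) = 0
Z(E) = -4 + E
P(D) = 7/6 (P(D) = ½ - (-4 + 0)/6 = ½ - ⅙*(-4) = ½ + ⅔ = 7/6)
(H(-7) + P(12))² = (-7 + 7/6)² = (-35/6)² = 1225/36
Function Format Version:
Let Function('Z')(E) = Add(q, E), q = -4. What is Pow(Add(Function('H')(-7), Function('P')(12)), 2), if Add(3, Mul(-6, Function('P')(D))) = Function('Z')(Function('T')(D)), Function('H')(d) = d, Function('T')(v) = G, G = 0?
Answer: Rational(1225, 36) ≈ 34.028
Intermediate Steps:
Function('T')(v) = 0
Function('Z')(E) = Add(-4, E)
Function('P')(D) = Rational(7, 6) (Function('P')(D) = Add(Rational(1, 2), Mul(Rational(-1, 6), Add(-4, 0))) = Add(Rational(1, 2), Mul(Rational(-1, 6), -4)) = Add(Rational(1, 2), Rational(2, 3)) = Rational(7, 6))
Pow(Add(Function('H')(-7), Function('P')(12)), 2) = Pow(Add(-7, Rational(7, 6)), 2) = Pow(Rational(-35, 6), 2) = Rational(1225, 36)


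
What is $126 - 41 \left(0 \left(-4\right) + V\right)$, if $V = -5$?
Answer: $331$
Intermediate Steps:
$126 - 41 \left(0 \left(-4\right) + V\right) = 126 - 41 \left(0 \left(-4\right) - 5\right) = 126 - 41 \left(0 - 5\right) = 126 - -205 = 126 + 205 = 331$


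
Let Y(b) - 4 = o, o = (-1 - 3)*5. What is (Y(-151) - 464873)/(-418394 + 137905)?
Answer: 464889/280489 ≈ 1.6574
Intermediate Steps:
o = -20 (o = -4*5 = -20)
Y(b) = -16 (Y(b) = 4 - 20 = -16)
(Y(-151) - 464873)/(-418394 + 137905) = (-16 - 464873)/(-418394 + 137905) = -464889/(-280489) = -464889*(-1/280489) = 464889/280489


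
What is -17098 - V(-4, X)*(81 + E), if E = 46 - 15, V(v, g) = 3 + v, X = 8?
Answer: -16986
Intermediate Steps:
E = 31
-17098 - V(-4, X)*(81 + E) = -17098 - (3 - 4)*(81 + 31) = -17098 - (-1)*112 = -17098 - 1*(-112) = -17098 + 112 = -16986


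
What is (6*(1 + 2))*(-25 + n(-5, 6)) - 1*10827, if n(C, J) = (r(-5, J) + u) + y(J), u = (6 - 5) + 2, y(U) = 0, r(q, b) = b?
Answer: -11115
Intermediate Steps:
u = 3 (u = 1 + 2 = 3)
n(C, J) = 3 + J (n(C, J) = (J + 3) + 0 = (3 + J) + 0 = 3 + J)
(6*(1 + 2))*(-25 + n(-5, 6)) - 1*10827 = (6*(1 + 2))*(-25 + (3 + 6)) - 1*10827 = (6*3)*(-25 + 9) - 10827 = 18*(-16) - 10827 = -288 - 10827 = -11115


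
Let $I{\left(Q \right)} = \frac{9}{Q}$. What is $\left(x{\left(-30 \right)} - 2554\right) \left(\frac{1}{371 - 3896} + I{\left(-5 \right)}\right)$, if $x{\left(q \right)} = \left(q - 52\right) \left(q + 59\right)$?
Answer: $\frac{10432824}{1175} \approx 8879.0$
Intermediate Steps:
$x{\left(q \right)} = \left(-52 + q\right) \left(59 + q\right)$
$\left(x{\left(-30 \right)} - 2554\right) \left(\frac{1}{371 - 3896} + I{\left(-5 \right)}\right) = \left(\left(-3068 + \left(-30\right)^{2} + 7 \left(-30\right)\right) - 2554\right) \left(\frac{1}{371 - 3896} + \frac{9}{-5}\right) = \left(\left(-3068 + 900 - 210\right) - 2554\right) \left(\frac{1}{-3525} + 9 \left(- \frac{1}{5}\right)\right) = \left(-2378 - 2554\right) \left(- \frac{1}{3525} - \frac{9}{5}\right) = \left(-4932\right) \left(- \frac{6346}{3525}\right) = \frac{10432824}{1175}$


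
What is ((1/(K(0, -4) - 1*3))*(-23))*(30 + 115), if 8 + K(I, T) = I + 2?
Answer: 3335/9 ≈ 370.56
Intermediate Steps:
K(I, T) = -6 + I (K(I, T) = -8 + (I + 2) = -8 + (2 + I) = -6 + I)
((1/(K(0, -4) - 1*3))*(-23))*(30 + 115) = ((1/((-6 + 0) - 1*3))*(-23))*(30 + 115) = ((1/(-6 - 3))*(-23))*145 = ((1/(-9))*(-23))*145 = ((1*(-⅑))*(-23))*145 = -⅑*(-23)*145 = (23/9)*145 = 3335/9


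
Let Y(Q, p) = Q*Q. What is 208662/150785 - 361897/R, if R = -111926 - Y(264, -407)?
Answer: 92466248909/27385873270 ≈ 3.3764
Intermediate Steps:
Y(Q, p) = Q²
R = -181622 (R = -111926 - 1*264² = -111926 - 1*69696 = -111926 - 69696 = -181622)
208662/150785 - 361897/R = 208662/150785 - 361897/(-181622) = 208662*(1/150785) - 361897*(-1/181622) = 208662/150785 + 361897/181622 = 92466248909/27385873270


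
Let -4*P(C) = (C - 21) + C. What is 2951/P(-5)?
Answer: 11804/31 ≈ 380.77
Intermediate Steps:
P(C) = 21/4 - C/2 (P(C) = -((C - 21) + C)/4 = -((-21 + C) + C)/4 = -(-21 + 2*C)/4 = 21/4 - C/2)
2951/P(-5) = 2951/(21/4 - ½*(-5)) = 2951/(21/4 + 5/2) = 2951/(31/4) = 2951*(4/31) = 11804/31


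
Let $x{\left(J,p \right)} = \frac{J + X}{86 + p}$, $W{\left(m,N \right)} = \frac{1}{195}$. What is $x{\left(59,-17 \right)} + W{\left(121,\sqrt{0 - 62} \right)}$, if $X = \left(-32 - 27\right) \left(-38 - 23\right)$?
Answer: $\frac{237793}{4485} \approx 53.02$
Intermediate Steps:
$X = 3599$ ($X = \left(-59\right) \left(-61\right) = 3599$)
$W{\left(m,N \right)} = \frac{1}{195}$
$x{\left(J,p \right)} = \frac{3599 + J}{86 + p}$ ($x{\left(J,p \right)} = \frac{J + 3599}{86 + p} = \frac{3599 + J}{86 + p}$)
$x{\left(59,-17 \right)} + W{\left(121,\sqrt{0 - 62} \right)} = \frac{3599 + 59}{86 - 17} + \frac{1}{195} = \frac{1}{69} \cdot 3658 + \frac{1}{195} = \frac{3658}{69} + \frac{1}{195} = \frac{237793}{4485}$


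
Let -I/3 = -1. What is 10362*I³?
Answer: 279774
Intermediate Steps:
I = 3 (I = -3*(-1) = 3)
10362*I³ = 10362*3³ = 10362*27 = 279774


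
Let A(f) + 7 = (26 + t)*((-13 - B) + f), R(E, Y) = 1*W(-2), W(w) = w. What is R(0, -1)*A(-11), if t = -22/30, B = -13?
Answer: 8548/15 ≈ 569.87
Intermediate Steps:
t = -11/15 (t = -22*1/30 = -11/15 ≈ -0.73333)
R(E, Y) = -2 (R(E, Y) = 1*(-2) = -2)
A(f) = -7 + 379*f/15 (A(f) = -7 + (26 - 11/15)*((-13 - 1*(-13)) + f) = -7 + 379*((-13 + 13) + f)/15 = -7 + 379*(0 + f)/15 = -7 + 379*f/15)
R(0, -1)*A(-11) = -2*(-7 + (379/15)*(-11)) = -2*(-7 - 4169/15) = -2*(-4274/15) = 8548/15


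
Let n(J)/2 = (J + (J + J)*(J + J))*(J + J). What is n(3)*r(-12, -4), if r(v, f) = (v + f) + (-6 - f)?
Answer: -8424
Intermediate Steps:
r(v, f) = -6 + v (r(v, f) = (f + v) + (-6 - f) = -6 + v)
n(J) = 4*J*(J + 4*J**2) (n(J) = 2*((J + (J + J)*(J + J))*(J + J)) = 2*((J + (2*J)*(2*J))*(2*J)) = 2*((J + 4*J**2)*(2*J)) = 2*(2*J*(J + 4*J**2)) = 4*J*(J + 4*J**2))
n(3)*r(-12, -4) = (3**2*(4 + 16*3))*(-6 - 12) = (9*(4 + 48))*(-18) = (9*52)*(-18) = 468*(-18) = -8424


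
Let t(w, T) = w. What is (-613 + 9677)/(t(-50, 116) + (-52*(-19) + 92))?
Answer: 44/5 ≈ 8.8000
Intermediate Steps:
(-613 + 9677)/(t(-50, 116) + (-52*(-19) + 92)) = (-613 + 9677)/(-50 + (-52*(-19) + 92)) = 9064/(-50 + (988 + 92)) = 9064/(-50 + 1080) = 9064/1030 = 9064*(1/1030) = 44/5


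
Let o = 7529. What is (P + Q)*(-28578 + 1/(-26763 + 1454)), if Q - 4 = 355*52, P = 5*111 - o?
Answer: -8310494128470/25309 ≈ -3.2836e+8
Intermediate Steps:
P = -6974 (P = 5*111 - 1*7529 = 555 - 7529 = -6974)
Q = 18464 (Q = 4 + 355*52 = 4 + 18460 = 18464)
(P + Q)*(-28578 + 1/(-26763 + 1454)) = (-6974 + 18464)*(-28578 + 1/(-26763 + 1454)) = 11490*(-28578 + 1/(-25309)) = 11490*(-28578 - 1/25309) = 11490*(-723280603/25309) = -8310494128470/25309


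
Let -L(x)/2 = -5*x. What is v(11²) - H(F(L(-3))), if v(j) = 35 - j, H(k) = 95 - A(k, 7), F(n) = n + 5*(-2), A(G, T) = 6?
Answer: -175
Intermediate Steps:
L(x) = 10*x (L(x) = -(-10)*x = 10*x)
F(n) = -10 + n (F(n) = n - 10 = -10 + n)
H(k) = 89 (H(k) = 95 - 1*6 = 95 - 6 = 89)
v(11²) - H(F(L(-3))) = (35 - 1*11²) - 1*89 = (35 - 1*121) - 89 = (35 - 121) - 89 = -86 - 89 = -175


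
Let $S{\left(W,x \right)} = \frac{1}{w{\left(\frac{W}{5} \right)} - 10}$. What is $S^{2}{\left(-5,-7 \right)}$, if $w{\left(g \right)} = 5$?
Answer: $\frac{1}{25} \approx 0.04$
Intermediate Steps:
$S{\left(W,x \right)} = - \frac{1}{5}$ ($S{\left(W,x \right)} = \frac{1}{5 - 10} = \frac{1}{-5} = - \frac{1}{5}$)
$S^{2}{\left(-5,-7 \right)} = \left(- \frac{1}{5}\right)^{2} = \frac{1}{25}$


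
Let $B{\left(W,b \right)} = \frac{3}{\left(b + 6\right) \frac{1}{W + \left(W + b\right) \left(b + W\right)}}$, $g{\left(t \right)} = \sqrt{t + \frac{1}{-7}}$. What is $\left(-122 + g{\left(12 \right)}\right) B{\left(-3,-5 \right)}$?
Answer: $-22326 + \frac{183 \sqrt{581}}{7} \approx -21696.0$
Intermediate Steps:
$g{\left(t \right)} = \sqrt{- \frac{1}{7} + t}$ ($g{\left(t \right)} = \sqrt{t - \frac{1}{7}} = \sqrt{- \frac{1}{7} + t}$)
$B{\left(W,b \right)} = \frac{3 \left(W + \left(W + b\right)^{2}\right)}{6 + b}$ ($B{\left(W,b \right)} = \frac{3}{\left(6 + b\right) \frac{1}{W + \left(W + b\right) \left(W + b\right)}} = \frac{3}{\left(6 + b\right) \frac{1}{W + \left(W + b\right)^{2}}} = \frac{3}{\frac{1}{W + \left(W + b\right)^{2}} \left(6 + b\right)} = 3 \frac{W + \left(W + b\right)^{2}}{6 + b} = \frac{3 \left(W + \left(W + b\right)^{2}\right)}{6 + b}$)
$\left(-122 + g{\left(12 \right)}\right) B{\left(-3,-5 \right)} = \left(-122 + \frac{\sqrt{-7 + 49 \cdot 12}}{7}\right) \frac{3 \left(-3 + \left(-3 - 5\right)^{2}\right)}{6 - 5} = \left(-122 + \frac{\sqrt{-7 + 588}}{7}\right) \frac{3 \left(-3 + \left(-8\right)^{2}\right)}{1} = \left(-122 + \frac{\sqrt{581}}{7}\right) 3 \cdot 1 \left(-3 + 64\right) = \left(-122 + \frac{\sqrt{581}}{7}\right) 3 \cdot 1 \cdot 61 = \left(-122 + \frac{\sqrt{581}}{7}\right) 183 = -22326 + \frac{183 \sqrt{581}}{7}$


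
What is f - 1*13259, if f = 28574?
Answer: 15315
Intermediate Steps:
f - 1*13259 = 28574 - 1*13259 = 28574 - 13259 = 15315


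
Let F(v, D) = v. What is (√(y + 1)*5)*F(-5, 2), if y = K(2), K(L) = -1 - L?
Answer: -25*I*√2 ≈ -35.355*I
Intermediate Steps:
y = -3 (y = -1 - 1*2 = -1 - 2 = -3)
(√(y + 1)*5)*F(-5, 2) = (√(-3 + 1)*5)*(-5) = (√(-2)*5)*(-5) = ((I*√2)*5)*(-5) = (5*I*√2)*(-5) = -25*I*√2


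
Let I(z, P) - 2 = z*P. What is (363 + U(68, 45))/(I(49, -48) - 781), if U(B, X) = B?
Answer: -431/3131 ≈ -0.13766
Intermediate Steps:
I(z, P) = 2 + P*z (I(z, P) = 2 + z*P = 2 + P*z)
(363 + U(68, 45))/(I(49, -48) - 781) = (363 + 68)/((2 - 48*49) - 781) = 431/((2 - 2352) - 781) = 431/(-2350 - 781) = 431/(-3131) = 431*(-1/3131) = -431/3131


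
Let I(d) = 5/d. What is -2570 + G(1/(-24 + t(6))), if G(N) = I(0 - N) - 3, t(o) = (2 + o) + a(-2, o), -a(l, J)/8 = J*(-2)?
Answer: -2973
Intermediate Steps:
a(l, J) = 16*J (a(l, J) = -8*J*(-2) = -(-16)*J = 16*J)
t(o) = 2 + 17*o (t(o) = (2 + o) + 16*o = 2 + 17*o)
G(N) = -3 - 5/N (G(N) = 5/(0 - N) - 3 = 5/((-N)) - 3 = 5*(-1/N) - 3 = -5/N - 3 = -3 - 5/N)
-2570 + G(1/(-24 + t(6))) = -2570 + (-3 - (-110 + 510)) = -2570 + (-3 - 5/(1/(-24 + (2 + 102)))) = -2570 + (-3 - 5/(1/(-24 + 104))) = -2570 + (-3 - 5/(1/80)) = -2570 + (-3 - 5/1/80) = -2570 + (-3 - 5*80) = -2570 + (-3 - 400) = -2570 - 403 = -2973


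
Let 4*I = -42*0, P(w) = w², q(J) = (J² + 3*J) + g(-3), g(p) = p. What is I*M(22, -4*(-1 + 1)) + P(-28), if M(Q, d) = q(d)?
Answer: 784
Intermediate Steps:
q(J) = -3 + J² + 3*J (q(J) = (J² + 3*J) - 3 = -3 + J² + 3*J)
M(Q, d) = -3 + d² + 3*d
I = 0 (I = (-42*0)/4 = (¼)*0 = 0)
I*M(22, -4*(-1 + 1)) + P(-28) = 0*(-3 + (-4*(-1 + 1))² + 3*(-4*(-1 + 1))) + (-28)² = 0*(-3 + (-4*0)² + 3*(-4*0)) + 784 = 0*(-3 + 0² + 3*0) + 784 = 0*(-3 + 0 + 0) + 784 = 0*(-3) + 784 = 0 + 784 = 784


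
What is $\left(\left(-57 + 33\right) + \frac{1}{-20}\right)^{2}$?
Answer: $\frac{231361}{400} \approx 578.4$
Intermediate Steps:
$\left(\left(-57 + 33\right) + \frac{1}{-20}\right)^{2} = \left(-24 - \frac{1}{20}\right)^{2} = \left(- \frac{481}{20}\right)^{2} = \frac{231361}{400}$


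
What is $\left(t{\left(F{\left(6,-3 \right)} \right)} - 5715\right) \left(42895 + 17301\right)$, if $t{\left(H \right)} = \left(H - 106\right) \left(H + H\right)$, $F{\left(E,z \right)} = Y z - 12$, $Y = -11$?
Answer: $-558919860$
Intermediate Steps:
$F{\left(E,z \right)} = -12 - 11 z$ ($F{\left(E,z \right)} = - 11 z - 12 = -12 - 11 z$)
$t{\left(H \right)} = 2 H \left(-106 + H\right)$ ($t{\left(H \right)} = \left(-106 + H\right) 2 H = 2 H \left(-106 + H\right)$)
$\left(t{\left(F{\left(6,-3 \right)} \right)} - 5715\right) \left(42895 + 17301\right) = \left(2 \left(-12 - -33\right) \left(-106 - -21\right) - 5715\right) \left(42895 + 17301\right) = \left(2 \left(-12 + 33\right) \left(-106 + \left(-12 + 33\right)\right) - 5715\right) 60196 = \left(2 \cdot 21 \left(-106 + 21\right) - 5715\right) 60196 = \left(2 \cdot 21 \left(-85\right) - 5715\right) 60196 = \left(-3570 - 5715\right) 60196 = \left(-9285\right) 60196 = -558919860$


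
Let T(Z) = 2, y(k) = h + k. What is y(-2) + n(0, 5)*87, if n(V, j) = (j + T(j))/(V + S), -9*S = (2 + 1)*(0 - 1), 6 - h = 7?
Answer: 1824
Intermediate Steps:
h = -1 (h = 6 - 1*7 = 6 - 7 = -1)
y(k) = -1 + k
S = 1/3 (S = -(2 + 1)*(0 - 1)/9 = -(-1)/3 = -1/9*(-3) = 1/3 ≈ 0.33333)
n(V, j) = (2 + j)/(1/3 + V) (n(V, j) = (j + 2)/(V + 1/3) = (2 + j)/(1/3 + V))
y(-2) + n(0, 5)*87 = (-1 - 2) + (3*(2 + 5)/(1 + 3*0))*87 = -3 + (3*7/(1 + 0))*87 = -3 + (3*7/1)*87 = -3 + (3*1*7)*87 = -3 + 21*87 = -3 + 1827 = 1824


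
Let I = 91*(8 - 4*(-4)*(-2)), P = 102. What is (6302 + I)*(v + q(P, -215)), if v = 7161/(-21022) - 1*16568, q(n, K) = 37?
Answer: -715547474737/10511 ≈ -6.8076e+7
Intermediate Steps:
I = -2184 (I = 91*(8 + 16*(-2)) = 91*(8 - 32) = 91*(-24) = -2184)
v = -348299657/21022 (v = 7161*(-1/21022) - 16568 = -7161/21022 - 16568 = -348299657/21022 ≈ -16568.)
(6302 + I)*(v + q(P, -215)) = (6302 - 2184)*(-348299657/21022 + 37) = 4118*(-347521843/21022) = -715547474737/10511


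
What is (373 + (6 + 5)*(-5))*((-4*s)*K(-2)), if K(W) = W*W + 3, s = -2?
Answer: 17808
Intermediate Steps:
K(W) = 3 + W² (K(W) = W² + 3 = 3 + W²)
(373 + (6 + 5)*(-5))*((-4*s)*K(-2)) = (373 + (6 + 5)*(-5))*((-4*(-2))*(3 + (-2)²)) = (373 + 11*(-5))*(8*(3 + 4)) = (373 - 55)*(8*7) = 318*56 = 17808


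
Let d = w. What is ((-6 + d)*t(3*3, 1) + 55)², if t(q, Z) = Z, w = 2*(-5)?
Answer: 1521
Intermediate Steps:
w = -10
d = -10
((-6 + d)*t(3*3, 1) + 55)² = ((-6 - 10)*1 + 55)² = (-16*1 + 55)² = (-16 + 55)² = 39² = 1521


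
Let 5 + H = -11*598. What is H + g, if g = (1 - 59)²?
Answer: -3219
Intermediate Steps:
H = -6583 (H = -5 - 11*598 = -5 - 6578 = -6583)
g = 3364 (g = (-58)² = 3364)
H + g = -6583 + 3364 = -3219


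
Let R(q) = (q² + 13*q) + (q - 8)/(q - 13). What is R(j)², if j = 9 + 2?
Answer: 275625/4 ≈ 68906.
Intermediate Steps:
j = 11
R(q) = q² + 13*q + (-8 + q)/(-13 + q) (R(q) = (q² + 13*q) + (-8 + q)/(-13 + q) = q² + 13*q + (-8 + q)/(-13 + q))
R(j)² = ((-8 + 11³ - 168*11)/(-13 + 11))² = ((-8 + 1331 - 1848)/(-2))² = (-½*(-525))² = (525/2)² = 275625/4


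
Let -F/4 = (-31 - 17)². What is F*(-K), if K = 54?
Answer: 497664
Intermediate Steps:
F = -9216 (F = -4*(-31 - 17)² = -4*(-48)² = -4*2304 = -9216)
F*(-K) = -(-9216)*54 = -9216*(-54) = 497664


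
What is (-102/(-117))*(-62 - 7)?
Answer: -782/13 ≈ -60.154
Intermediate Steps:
(-102/(-117))*(-62 - 7) = -102*(-1/117)*(-69) = (34/39)*(-69) = -782/13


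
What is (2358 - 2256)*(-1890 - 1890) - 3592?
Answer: -389152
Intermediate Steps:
(2358 - 2256)*(-1890 - 1890) - 3592 = 102*(-3780) - 3592 = -385560 - 3592 = -389152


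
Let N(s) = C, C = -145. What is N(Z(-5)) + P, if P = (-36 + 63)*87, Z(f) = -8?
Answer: 2204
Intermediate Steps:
N(s) = -145
P = 2349 (P = 27*87 = 2349)
N(Z(-5)) + P = -145 + 2349 = 2204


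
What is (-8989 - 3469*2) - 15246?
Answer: -31173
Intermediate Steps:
(-8989 - 3469*2) - 15246 = (-8989 - 6938) - 15246 = -15927 - 15246 = -31173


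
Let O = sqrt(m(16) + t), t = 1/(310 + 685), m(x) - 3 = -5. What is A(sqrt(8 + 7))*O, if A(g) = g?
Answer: 3*I*sqrt(131937)/199 ≈ 5.4758*I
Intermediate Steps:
m(x) = -2 (m(x) = 3 - 5 = -2)
t = 1/995 ≈ 0.0010050
O = 3*I*sqrt(219895)/995 (O = sqrt(-2 + 1/995) = sqrt(-1989/995) = 3*I*sqrt(219895)/995 ≈ 1.4139*I)
A(sqrt(8 + 7))*O = sqrt(8 + 7)*(3*I*sqrt(219895)/995) = sqrt(15)*(3*I*sqrt(219895)/995) = 3*I*sqrt(131937)/199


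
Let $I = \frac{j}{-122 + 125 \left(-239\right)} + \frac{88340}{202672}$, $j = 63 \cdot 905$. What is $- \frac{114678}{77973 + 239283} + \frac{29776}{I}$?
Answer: $- \frac{265889843187375219}{13080066988100} \approx -20328.0$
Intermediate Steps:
$j = 57015$
$I = - \frac{247372475}{168876444}$ ($I = \frac{57015}{-122 + 125 \left(-239\right)} + \frac{88340}{202672} = \frac{57015}{-122 - 29875} + 88340 \cdot \frac{1}{202672} = \frac{57015}{-29997} + \frac{22085}{50668} = 57015 \left(- \frac{1}{29997}\right) + \frac{22085}{50668} = - \frac{6335}{3333} + \frac{22085}{50668} = - \frac{247372475}{168876444} \approx -1.4648$)
$- \frac{114678}{77973 + 239283} + \frac{29776}{I} = - \frac{114678}{77973 + 239283} + \frac{29776}{- \frac{247372475}{168876444}} = - \frac{114678}{317256} + 29776 \left(- \frac{168876444}{247372475}\right) = \left(-114678\right) \frac{1}{317256} - \frac{5028464996544}{247372475} = - \frac{19113}{52876} - \frac{5028464996544}{247372475} = - \frac{265889843187375219}{13080066988100}$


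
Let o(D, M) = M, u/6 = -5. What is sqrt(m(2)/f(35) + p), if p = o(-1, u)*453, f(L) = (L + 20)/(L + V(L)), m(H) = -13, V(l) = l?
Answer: 2*I*sqrt(411598)/11 ≈ 116.65*I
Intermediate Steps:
u = -30 (u = 6*(-5) = -30)
f(L) = (20 + L)/(2*L) (f(L) = (L + 20)/(L + L) = (20 + L)/((2*L)) = (20 + L)*(1/(2*L)) = (20 + L)/(2*L))
p = -13590 (p = -30*453 = -13590)
sqrt(m(2)/f(35) + p) = sqrt(-13*70/(20 + 35) - 13590) = sqrt(-13/((1/2)*(1/35)*55) - 13590) = sqrt(-13/11/14 - 13590) = sqrt(-13*14/11 - 13590) = sqrt(-182/11 - 13590) = sqrt(-149672/11) = 2*I*sqrt(411598)/11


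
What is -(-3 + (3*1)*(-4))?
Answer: 15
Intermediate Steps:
-(-3 + (3*1)*(-4)) = -(-3 + 3*(-4)) = -(-3 - 12) = -1*(-15) = 15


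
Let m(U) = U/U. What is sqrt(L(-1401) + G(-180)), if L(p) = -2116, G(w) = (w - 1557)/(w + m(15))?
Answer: I*sqrt(67487833)/179 ≈ 45.894*I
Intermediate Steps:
m(U) = 1
G(w) = (-1557 + w)/(1 + w) (G(w) = (w - 1557)/(w + 1) = (-1557 + w)/(1 + w))
sqrt(L(-1401) + G(-180)) = sqrt(-2116 + (-1557 - 180)/(1 - 180)) = sqrt(-2116 - 1737/(-179)) = sqrt(-2116 - 1/179*(-1737)) = sqrt(-2116 + 1737/179) = sqrt(-377027/179) = I*sqrt(67487833)/179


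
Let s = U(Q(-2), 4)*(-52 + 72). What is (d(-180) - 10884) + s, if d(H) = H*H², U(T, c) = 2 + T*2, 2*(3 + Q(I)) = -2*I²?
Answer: -5843124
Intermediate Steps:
Q(I) = -3 - I² (Q(I) = -3 + (-2*I²)/2 = -3 - I²)
U(T, c) = 2 + 2*T
d(H) = H³
s = -240 (s = (2 + 2*(-3 - 1*(-2)²))*(-52 + 72) = (2 + 2*(-3 - 1*4))*20 = (2 + 2*(-3 - 4))*20 = (2 + 2*(-7))*20 = (2 - 14)*20 = -12*20 = -240)
(d(-180) - 10884) + s = ((-180)³ - 10884) - 240 = (-5832000 - 10884) - 240 = -5842884 - 240 = -5843124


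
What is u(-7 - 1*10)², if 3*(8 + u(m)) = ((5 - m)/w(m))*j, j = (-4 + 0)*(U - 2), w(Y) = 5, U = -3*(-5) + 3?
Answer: 2334784/225 ≈ 10377.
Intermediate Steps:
U = 18 (U = 15 + 3 = 18)
j = -64 (j = (-4 + 0)*(18 - 2) = -4*16 = -64)
u(m) = -88/3 + 64*m/15 (u(m) = -8 + (((5 - m)/5)*(-64))/3 = -8 + (((5 - m)*(⅕))*(-64))/3 = -8 + ((1 - m/5)*(-64))/3 = -8 + (-64 + 64*m/5)/3 = -8 + (-64/3 + 64*m/15) = -88/3 + 64*m/15)
u(-7 - 1*10)² = (-88/3 + 64*(-7 - 1*10)/15)² = (-88/3 + 64*(-7 - 10)/15)² = (-88/3 + (64/15)*(-17))² = (-88/3 - 1088/15)² = (-1528/15)² = 2334784/225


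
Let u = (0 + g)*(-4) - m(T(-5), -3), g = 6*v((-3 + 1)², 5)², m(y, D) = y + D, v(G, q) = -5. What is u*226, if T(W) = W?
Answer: -133792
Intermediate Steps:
m(y, D) = D + y
g = 150 (g = 6*(-5)² = 6*25 = 150)
u = -592 (u = (0 + 150)*(-4) - (-3 - 5) = 150*(-4) - 1*(-8) = -600 + 8 = -592)
u*226 = -592*226 = -133792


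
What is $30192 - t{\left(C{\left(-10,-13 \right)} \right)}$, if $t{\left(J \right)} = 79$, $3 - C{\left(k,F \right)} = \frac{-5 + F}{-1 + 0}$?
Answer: $30113$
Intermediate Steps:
$C{\left(k,F \right)} = -2 + F$ ($C{\left(k,F \right)} = 3 - \frac{-5 + F}{-1 + 0} = 3 - \frac{-5 + F}{-1} = 3 - \left(-5 + F\right) \left(-1\right) = 3 - \left(5 - F\right) = 3 + \left(-5 + F\right) = -2 + F$)
$30192 - t{\left(C{\left(-10,-13 \right)} \right)} = 30192 - 79 = 30113$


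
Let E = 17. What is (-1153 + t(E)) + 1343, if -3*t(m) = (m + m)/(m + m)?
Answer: 569/3 ≈ 189.67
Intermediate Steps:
t(m) = -⅓ (t(m) = -(m + m)/(3*(m + m)) = -2*m/(3*(2*m)) = -2*m*1/(2*m)/3 = -⅓*1 = -⅓)
(-1153 + t(E)) + 1343 = (-1153 - ⅓) + 1343 = -3460/3 + 1343 = 569/3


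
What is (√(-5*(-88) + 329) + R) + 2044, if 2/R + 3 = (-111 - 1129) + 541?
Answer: 717443/351 + √769 ≈ 2071.7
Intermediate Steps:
R = -1/351 (R = 2/(-3 + ((-111 - 1129) + 541)) = 2/(-3 + (-1240 + 541)) = 2/(-3 - 699) = 2/(-702) = 2*(-1/702) = -1/351 ≈ -0.0028490)
(√(-5*(-88) + 329) + R) + 2044 = (√(-5*(-88) + 329) - 1/351) + 2044 = (√(440 + 329) - 1/351) + 2044 = (√769 - 1/351) + 2044 = (-1/351 + √769) + 2044 = 717443/351 + √769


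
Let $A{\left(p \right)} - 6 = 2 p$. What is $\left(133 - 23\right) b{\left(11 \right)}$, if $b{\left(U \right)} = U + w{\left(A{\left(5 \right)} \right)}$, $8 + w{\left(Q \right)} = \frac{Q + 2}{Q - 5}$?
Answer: $510$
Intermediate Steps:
$A{\left(p \right)} = 6 + 2 p$
$w{\left(Q \right)} = -8 + \frac{2 + Q}{-5 + Q}$ ($w{\left(Q \right)} = -8 + \frac{Q + 2}{Q - 5} = -8 + \frac{2 + Q}{-5 + Q}$)
$b{\left(U \right)} = - \frac{70}{11} + U$ ($b{\left(U \right)} = U + \frac{7 \left(6 - \left(6 + 2 \cdot 5\right)\right)}{-5 + \left(6 + 2 \cdot 5\right)} = U + \frac{7 \left(6 - \left(6 + 10\right)\right)}{-5 + \left(6 + 10\right)} = U + \frac{7 \left(6 - 16\right)}{-5 + 16} = U + \frac{7 \left(6 - 16\right)}{11} = U + 7 \cdot \frac{1}{11} \left(-10\right) = U - \frac{70}{11} = - \frac{70}{11} + U$)
$\left(133 - 23\right) b{\left(11 \right)} = \left(133 - 23\right) \left(- \frac{70}{11} + 11\right) = \left(133 - 23\right) \frac{51}{11} = 110 \cdot \frac{51}{11} = 510$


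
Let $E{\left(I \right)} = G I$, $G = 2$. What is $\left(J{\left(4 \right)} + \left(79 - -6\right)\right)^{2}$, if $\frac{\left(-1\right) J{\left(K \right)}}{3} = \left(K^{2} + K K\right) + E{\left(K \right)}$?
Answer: $1225$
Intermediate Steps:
$E{\left(I \right)} = 2 I$
$J{\left(K \right)} = - 6 K - 6 K^{2}$ ($J{\left(K \right)} = - 3 \left(\left(K^{2} + K K\right) + 2 K\right) = - 3 \left(\left(K^{2} + K^{2}\right) + 2 K\right) = - 3 \left(2 K^{2} + 2 K\right) = - 3 \left(2 K + 2 K^{2}\right) = - 6 K - 6 K^{2}$)
$\left(J{\left(4 \right)} + \left(79 - -6\right)\right)^{2} = \left(6 \cdot 4 \left(-1 - 4\right) + \left(79 - -6\right)\right)^{2} = \left(6 \cdot 4 \left(-1 - 4\right) + \left(79 + 6\right)\right)^{2} = \left(6 \cdot 4 \left(-5\right) + 85\right)^{2} = \left(-120 + 85\right)^{2} = \left(-35\right)^{2} = 1225$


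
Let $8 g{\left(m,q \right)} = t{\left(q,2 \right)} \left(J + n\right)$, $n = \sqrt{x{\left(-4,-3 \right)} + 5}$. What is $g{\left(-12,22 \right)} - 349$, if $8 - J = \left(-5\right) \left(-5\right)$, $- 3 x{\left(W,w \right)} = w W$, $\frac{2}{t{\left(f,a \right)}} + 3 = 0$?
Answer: $- \frac{1043}{3} \approx -347.67$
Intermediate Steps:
$t{\left(f,a \right)} = - \frac{2}{3}$ ($t{\left(f,a \right)} = \frac{2}{-3 + 0} = \frac{2}{-3} = 2 \left(- \frac{1}{3}\right) = - \frac{2}{3}$)
$x{\left(W,w \right)} = - \frac{W w}{3}$ ($x{\left(W,w \right)} = - \frac{w W}{3} = - \frac{W w}{3}$)
$J = -17$ ($J = 8 - \left(-5\right) \left(-5\right) = 8 - 25 = -17$)
$n = 1$ ($n = \sqrt{\left(- \frac{1}{3}\right) \left(-4\right) \left(-3\right) + 5} = \sqrt{-4 + 5} = \sqrt{1} = 1$)
$g{\left(m,q \right)} = \frac{4}{3}$ ($g{\left(m,q \right)} = \frac{\left(- \frac{2}{3}\right) \left(-17 + 1\right)}{8} = \frac{\left(- \frac{2}{3}\right) \left(-16\right)}{8} = \frac{1}{8} \cdot \frac{32}{3} = \frac{4}{3}$)
$g{\left(-12,22 \right)} - 349 = \frac{4}{3} - 349 = - \frac{1043}{3}$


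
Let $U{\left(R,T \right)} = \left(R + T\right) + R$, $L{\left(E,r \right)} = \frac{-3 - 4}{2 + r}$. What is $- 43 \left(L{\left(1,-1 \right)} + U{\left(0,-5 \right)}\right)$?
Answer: $516$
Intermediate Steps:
$L{\left(E,r \right)} = - \frac{7}{2 + r}$
$U{\left(R,T \right)} = T + 2 R$
$- 43 \left(L{\left(1,-1 \right)} + U{\left(0,-5 \right)}\right) = - 43 \left(- \frac{7}{2 - 1} + \left(-5 + 2 \cdot 0\right)\right) = - 43 \left(- \frac{7}{1} + \left(-5 + 0\right)\right) = - 43 \left(\left(-7\right) 1 - 5\right) = - 43 \left(-7 - 5\right) = \left(-43\right) \left(-12\right) = 516$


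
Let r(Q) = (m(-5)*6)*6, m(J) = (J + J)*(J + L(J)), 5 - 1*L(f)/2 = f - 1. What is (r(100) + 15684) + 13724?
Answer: 23288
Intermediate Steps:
L(f) = 12 - 2*f (L(f) = 10 - 2*(f - 1) = 10 - 2*(-1 + f) = 10 + (2 - 2*f) = 12 - 2*f)
m(J) = 2*J*(12 - J) (m(J) = (J + J)*(J + (12 - 2*J)) = (2*J)*(12 - J) = 2*J*(12 - J))
r(Q) = -6120 (r(Q) = ((2*(-5)*(12 - 1*(-5)))*6)*6 = ((2*(-5)*(12 + 5))*6)*6 = ((2*(-5)*17)*6)*6 = -170*6*6 = -1020*6 = -6120)
(r(100) + 15684) + 13724 = (-6120 + 15684) + 13724 = 9564 + 13724 = 23288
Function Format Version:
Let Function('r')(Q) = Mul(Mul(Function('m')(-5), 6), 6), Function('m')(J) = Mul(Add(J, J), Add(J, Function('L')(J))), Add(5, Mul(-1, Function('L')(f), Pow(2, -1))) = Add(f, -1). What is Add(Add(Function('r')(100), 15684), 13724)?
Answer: 23288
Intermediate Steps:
Function('L')(f) = Add(12, Mul(-2, f)) (Function('L')(f) = Add(10, Mul(-2, Add(f, -1))) = Add(10, Mul(-2, Add(-1, f))) = Add(10, Add(2, Mul(-2, f))) = Add(12, Mul(-2, f)))
Function('m')(J) = Mul(2, J, Add(12, Mul(-1, J))) (Function('m')(J) = Mul(Add(J, J), Add(J, Add(12, Mul(-2, J)))) = Mul(Mul(2, J), Add(12, Mul(-1, J))) = Mul(2, J, Add(12, Mul(-1, J))))
Function('r')(Q) = -6120 (Function('r')(Q) = Mul(Mul(Mul(2, -5, Add(12, Mul(-1, -5))), 6), 6) = Mul(Mul(Mul(2, -5, Add(12, 5)), 6), 6) = Mul(Mul(Mul(2, -5, 17), 6), 6) = Mul(Mul(-170, 6), 6) = Mul(-1020, 6) = -6120)
Add(Add(Function('r')(100), 15684), 13724) = Add(Add(-6120, 15684), 13724) = Add(9564, 13724) = 23288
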